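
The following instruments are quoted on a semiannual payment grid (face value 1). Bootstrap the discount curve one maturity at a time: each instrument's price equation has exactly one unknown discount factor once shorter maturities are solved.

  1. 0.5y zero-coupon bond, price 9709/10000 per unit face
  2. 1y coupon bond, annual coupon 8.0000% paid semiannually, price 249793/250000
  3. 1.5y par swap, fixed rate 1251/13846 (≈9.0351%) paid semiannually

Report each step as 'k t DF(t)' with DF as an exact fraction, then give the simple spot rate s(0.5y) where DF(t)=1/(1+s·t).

1 1/2 9709/10000
2 1 4617/5000
3 3/2 8749/10000
s(0.5y) = (1/(9709/10000) − 1)/(1/2) = 582/9709 ≈ 5.9944%

step 1 [0.5y] zero: DF = P = 9709/10000 ≈ 0.970900
step 2 [1y] bond c/2=1/25: DF=(249793/250000 − 1/25·(0.970900))/(1+1/25) = 4617/5000 ≈ 0.923400
step 3 [1.5y] swap r/2=1251/27692: DF=(1 − 1251/27692·(0.970900+0.923400))/(1+1251/27692) = 8749/10000 ≈ 0.874900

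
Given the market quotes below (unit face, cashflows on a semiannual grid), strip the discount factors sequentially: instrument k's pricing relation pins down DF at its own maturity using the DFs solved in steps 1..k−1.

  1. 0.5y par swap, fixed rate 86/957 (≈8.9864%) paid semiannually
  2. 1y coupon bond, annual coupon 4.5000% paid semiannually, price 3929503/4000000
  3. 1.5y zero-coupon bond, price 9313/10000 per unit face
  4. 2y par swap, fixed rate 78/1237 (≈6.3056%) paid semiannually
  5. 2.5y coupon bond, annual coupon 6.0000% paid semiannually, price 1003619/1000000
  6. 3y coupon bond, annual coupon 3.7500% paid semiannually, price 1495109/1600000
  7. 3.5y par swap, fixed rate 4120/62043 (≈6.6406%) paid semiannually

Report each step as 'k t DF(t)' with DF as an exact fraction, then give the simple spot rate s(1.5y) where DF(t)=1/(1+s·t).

step 1 [0.5y] swap r/2=43/957: DF=(1 − 43/957·(0))/(1+43/957) = 957/1000 ≈ 0.957000
step 2 [1y] bond c/2=9/400: DF=(3929503/4000000 − 9/400·(0.957000))/(1+9/400) = 9397/10000 ≈ 0.939700
step 3 [1.5y] zero: DF = P = 9313/10000 ≈ 0.931300
step 4 [2y] swap r/2=39/1237: DF=(1 − 39/1237·(0.957000+0.939700+0.931300))/(1+39/1237) = 883/1000 ≈ 0.883000
step 5 [2.5y] bond c/2=3/100: DF=(1003619/1000000 − 3/100·(0.957000+0.939700+0.931300+0.883000))/(1+3/100) = 8663/10000 ≈ 0.866300
step 6 [3y] bond c/2=3/160: DF=(1495109/1600000 − 3/160·(0.957000+0.939700+0.931300+0.883000+0.866300))/(1+3/160) = 833/1000 ≈ 0.833000
step 7 [3.5y] swap r/2=2060/62043: DF=(1 − 2060/62043·(0.957000+0.939700+0.931300+0.883000+0.866300+0.833000))/(1+2060/62043) = 397/500 ≈ 0.794000

1 1/2 957/1000
2 1 9397/10000
3 3/2 9313/10000
4 2 883/1000
5 5/2 8663/10000
6 3 833/1000
7 7/2 397/500
s(1.5y) = (1/(9313/10000) − 1)/(3/2) = 458/9313 ≈ 4.9179%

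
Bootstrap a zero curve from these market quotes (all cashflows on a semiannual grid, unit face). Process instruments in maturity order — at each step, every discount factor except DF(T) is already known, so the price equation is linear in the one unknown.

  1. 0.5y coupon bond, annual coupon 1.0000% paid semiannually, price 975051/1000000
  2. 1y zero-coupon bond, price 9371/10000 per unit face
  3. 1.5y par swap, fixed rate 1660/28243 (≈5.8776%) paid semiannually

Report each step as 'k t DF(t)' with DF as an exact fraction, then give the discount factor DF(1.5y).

step 1 [0.5y] bond c/2=1/200: DF=(975051/1000000 − 1/200·(0))/(1+1/200) = 4851/5000 ≈ 0.970200
step 2 [1y] zero: DF = P = 9371/10000 ≈ 0.937100
step 3 [1.5y] swap r/2=830/28243: DF=(1 − 830/28243·(0.970200+0.937100))/(1+830/28243) = 917/1000 ≈ 0.917000

1 1/2 4851/5000
2 1 9371/10000
3 3/2 917/1000
DF(1.5y) = 917/1000 ≈ 0.917000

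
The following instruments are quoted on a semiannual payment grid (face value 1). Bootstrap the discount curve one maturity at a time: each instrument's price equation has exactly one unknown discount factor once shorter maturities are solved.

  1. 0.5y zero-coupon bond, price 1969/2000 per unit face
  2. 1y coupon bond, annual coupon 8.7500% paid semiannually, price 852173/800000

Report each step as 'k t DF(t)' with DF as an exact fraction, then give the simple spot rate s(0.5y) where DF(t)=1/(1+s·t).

1 1/2 1969/2000
2 1 9793/10000
s(0.5y) = (1/(1969/2000) − 1)/(1/2) = 62/1969 ≈ 3.1488%

step 1 [0.5y] zero: DF = P = 1969/2000 ≈ 0.984500
step 2 [1y] bond c/2=7/160: DF=(852173/800000 − 7/160·(0.984500))/(1+7/160) = 9793/10000 ≈ 0.979300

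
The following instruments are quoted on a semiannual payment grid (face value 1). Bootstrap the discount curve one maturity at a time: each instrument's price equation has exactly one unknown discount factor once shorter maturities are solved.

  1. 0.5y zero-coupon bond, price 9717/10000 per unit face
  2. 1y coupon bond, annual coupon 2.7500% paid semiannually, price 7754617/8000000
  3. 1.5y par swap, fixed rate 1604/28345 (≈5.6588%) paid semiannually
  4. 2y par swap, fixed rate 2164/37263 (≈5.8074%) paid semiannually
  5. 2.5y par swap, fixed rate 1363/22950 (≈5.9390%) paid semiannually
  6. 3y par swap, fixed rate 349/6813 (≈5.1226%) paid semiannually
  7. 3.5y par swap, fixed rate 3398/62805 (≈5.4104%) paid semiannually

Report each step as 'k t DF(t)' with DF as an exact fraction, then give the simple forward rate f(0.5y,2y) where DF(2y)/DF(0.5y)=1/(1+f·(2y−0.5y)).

1 1/2 9717/10000
2 1 943/1000
3 3/2 4599/5000
4 2 4459/5000
5 5/2 8637/10000
6 3 2151/2500
7 7/2 8301/10000
f(0.5y,2y) = ((9717/10000)/(4459/5000) − 1)/(3/2) = 799/13377 ≈ 5.9729%

step 1 [0.5y] zero: DF = P = 9717/10000 ≈ 0.971700
step 2 [1y] bond c/2=11/800: DF=(7754617/8000000 − 11/800·(0.971700))/(1+11/800) = 943/1000 ≈ 0.943000
step 3 [1.5y] swap r/2=802/28345: DF=(1 − 802/28345·(0.971700+0.943000))/(1+802/28345) = 4599/5000 ≈ 0.919800
step 4 [2y] swap r/2=1082/37263: DF=(1 − 1082/37263·(0.971700+0.943000+0.919800))/(1+1082/37263) = 4459/5000 ≈ 0.891800
step 5 [2.5y] swap r/2=1363/45900: DF=(1 − 1363/45900·(0.971700+0.943000+0.919800+0.891800))/(1+1363/45900) = 8637/10000 ≈ 0.863700
step 6 [3y] swap r/2=349/13626: DF=(1 − 349/13626·(0.971700+0.943000+0.919800+0.891800+0.863700))/(1+349/13626) = 2151/2500 ≈ 0.860400
step 7 [3.5y] swap r/2=1699/62805: DF=(1 − 1699/62805·(0.971700+0.943000+0.919800+0.891800+0.863700+0.860400))/(1+1699/62805) = 8301/10000 ≈ 0.830100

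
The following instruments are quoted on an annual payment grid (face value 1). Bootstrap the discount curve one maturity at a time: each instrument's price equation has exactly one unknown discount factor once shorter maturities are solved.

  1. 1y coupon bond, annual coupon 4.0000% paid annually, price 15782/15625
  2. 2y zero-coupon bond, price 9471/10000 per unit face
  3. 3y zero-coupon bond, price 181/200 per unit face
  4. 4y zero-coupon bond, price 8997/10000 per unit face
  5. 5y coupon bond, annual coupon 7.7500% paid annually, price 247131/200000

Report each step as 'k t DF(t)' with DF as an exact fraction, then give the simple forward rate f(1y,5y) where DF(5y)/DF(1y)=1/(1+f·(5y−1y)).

1 1 607/625
2 2 9471/10000
3 3 181/200
4 4 8997/10000
5 5 879/1000
f(1y,5y) = ((607/625)/(879/1000) − 1)/(4) = 461/17580 ≈ 2.6223%

step 1 [1y] bond c/1=1/25: DF=(15782/15625 − 1/25·(0))/(1+1/25) = 607/625 ≈ 0.971200
step 2 [2y] zero: DF = P = 9471/10000 ≈ 0.947100
step 3 [3y] zero: DF = P = 181/200 ≈ 0.905000
step 4 [4y] zero: DF = P = 8997/10000 ≈ 0.899700
step 5 [5y] bond c/1=31/400: DF=(247131/200000 − 31/400·(0.971200+0.947100+0.905000+0.899700))/(1+31/400) = 879/1000 ≈ 0.879000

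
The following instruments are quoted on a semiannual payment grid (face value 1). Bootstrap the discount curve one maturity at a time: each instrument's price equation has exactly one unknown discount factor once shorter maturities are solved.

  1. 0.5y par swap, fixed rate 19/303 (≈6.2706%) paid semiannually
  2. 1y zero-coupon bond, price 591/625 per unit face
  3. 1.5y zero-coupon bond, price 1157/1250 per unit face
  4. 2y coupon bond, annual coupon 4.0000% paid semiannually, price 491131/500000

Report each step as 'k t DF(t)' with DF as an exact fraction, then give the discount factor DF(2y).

1 1/2 606/625
2 1 591/625
3 3/2 1157/1250
4 2 9073/10000
DF(2y) = 9073/10000 ≈ 0.907300

step 1 [0.5y] swap r/2=19/606: DF=(1 − 19/606·(0))/(1+19/606) = 606/625 ≈ 0.969600
step 2 [1y] zero: DF = P = 591/625 ≈ 0.945600
step 3 [1.5y] zero: DF = P = 1157/1250 ≈ 0.925600
step 4 [2y] bond c/2=1/50: DF=(491131/500000 − 1/50·(0.969600+0.945600+0.925600))/(1+1/50) = 9073/10000 ≈ 0.907300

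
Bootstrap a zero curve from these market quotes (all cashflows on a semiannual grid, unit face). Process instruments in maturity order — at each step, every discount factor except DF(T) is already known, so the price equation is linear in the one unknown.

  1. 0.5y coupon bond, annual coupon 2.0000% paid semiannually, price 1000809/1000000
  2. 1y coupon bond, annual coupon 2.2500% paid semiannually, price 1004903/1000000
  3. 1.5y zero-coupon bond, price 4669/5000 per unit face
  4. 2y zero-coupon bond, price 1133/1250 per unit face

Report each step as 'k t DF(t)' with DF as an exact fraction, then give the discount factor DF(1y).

step 1 [0.5y] bond c/2=1/100: DF=(1000809/1000000 − 1/100·(0))/(1+1/100) = 9909/10000 ≈ 0.990900
step 2 [1y] bond c/2=9/800: DF=(1004903/1000000 − 9/800·(0.990900))/(1+9/800) = 9827/10000 ≈ 0.982700
step 3 [1.5y] zero: DF = P = 4669/5000 ≈ 0.933800
step 4 [2y] zero: DF = P = 1133/1250 ≈ 0.906400

1 1/2 9909/10000
2 1 9827/10000
3 3/2 4669/5000
4 2 1133/1250
DF(1y) = 9827/10000 ≈ 0.982700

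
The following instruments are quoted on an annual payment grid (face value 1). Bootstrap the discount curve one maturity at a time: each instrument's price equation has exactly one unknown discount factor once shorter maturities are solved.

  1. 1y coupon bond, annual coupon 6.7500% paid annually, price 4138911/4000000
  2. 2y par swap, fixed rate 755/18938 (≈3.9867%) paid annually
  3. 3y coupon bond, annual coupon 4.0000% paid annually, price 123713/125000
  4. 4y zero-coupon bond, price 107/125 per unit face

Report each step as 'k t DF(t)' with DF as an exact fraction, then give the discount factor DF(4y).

step 1 [1y] bond c/1=27/400: DF=(4138911/4000000 − 27/400·(0))/(1+27/400) = 9693/10000 ≈ 0.969300
step 2 [2y] swap r/1=755/18938: DF=(1 − 755/18938·(0.969300))/(1+755/18938) = 1849/2000 ≈ 0.924500
step 3 [3y] bond c/1=1/25: DF=(123713/125000 − 1/25·(0.969300+0.924500))/(1+1/25) = 2197/2500 ≈ 0.878800
step 4 [4y] zero: DF = P = 107/125 ≈ 0.856000

1 1 9693/10000
2 2 1849/2000
3 3 2197/2500
4 4 107/125
DF(4y) = 107/125 ≈ 0.856000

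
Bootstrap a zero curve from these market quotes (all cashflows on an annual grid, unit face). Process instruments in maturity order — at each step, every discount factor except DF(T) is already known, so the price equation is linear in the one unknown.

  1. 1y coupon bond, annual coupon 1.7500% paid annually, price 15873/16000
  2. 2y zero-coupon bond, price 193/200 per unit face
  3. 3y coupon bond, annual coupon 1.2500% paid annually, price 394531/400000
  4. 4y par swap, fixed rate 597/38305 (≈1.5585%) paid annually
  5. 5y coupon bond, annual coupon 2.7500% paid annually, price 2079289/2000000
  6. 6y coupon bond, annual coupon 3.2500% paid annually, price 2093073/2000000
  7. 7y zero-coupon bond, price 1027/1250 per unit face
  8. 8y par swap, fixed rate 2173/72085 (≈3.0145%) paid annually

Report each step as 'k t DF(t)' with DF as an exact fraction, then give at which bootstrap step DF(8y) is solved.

1 1 39/40
2 2 193/200
3 3 4751/5000
4 4 9403/10000
5 5 9093/10000
6 6 2161/2500
7 7 1027/1250
8 8 7827/10000
DF(8y) is solved at step 8

step 1 [1y] bond c/1=7/400: DF=(15873/16000 − 7/400·(0))/(1+7/400) = 39/40 ≈ 0.975000
step 2 [2y] zero: DF = P = 193/200 ≈ 0.965000
step 3 [3y] bond c/1=1/80: DF=(394531/400000 − 1/80·(0.975000+0.965000))/(1+1/80) = 4751/5000 ≈ 0.950200
step 4 [4y] swap r/1=597/38305: DF=(1 − 597/38305·(0.975000+0.965000+0.950200))/(1+597/38305) = 9403/10000 ≈ 0.940300
step 5 [5y] bond c/1=11/400: DF=(2079289/2000000 − 11/400·(0.975000+0.965000+0.950200+0.940300))/(1+11/400) = 9093/10000 ≈ 0.909300
step 6 [6y] bond c/1=13/400: DF=(2093073/2000000 − 13/400·(0.975000+0.965000+0.950200+0.940300+0.909300))/(1+13/400) = 2161/2500 ≈ 0.864400
step 7 [7y] zero: DF = P = 1027/1250 ≈ 0.821600
step 8 [8y] swap r/1=2173/72085: DF=(1 − 2173/72085·(0.975000+0.965000+0.950200+0.940300+0.909300+0.864400+0.821600))/(1+2173/72085) = 7827/10000 ≈ 0.782700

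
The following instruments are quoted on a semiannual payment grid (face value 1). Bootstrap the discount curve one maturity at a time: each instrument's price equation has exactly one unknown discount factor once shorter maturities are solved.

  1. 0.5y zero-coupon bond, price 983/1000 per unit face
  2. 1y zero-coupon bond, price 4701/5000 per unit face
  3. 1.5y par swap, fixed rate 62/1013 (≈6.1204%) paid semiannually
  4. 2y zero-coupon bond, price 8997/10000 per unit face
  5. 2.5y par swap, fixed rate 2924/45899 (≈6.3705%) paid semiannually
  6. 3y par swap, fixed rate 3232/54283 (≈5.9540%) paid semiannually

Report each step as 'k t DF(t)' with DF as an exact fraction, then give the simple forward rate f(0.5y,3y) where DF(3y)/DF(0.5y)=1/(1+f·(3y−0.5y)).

step 1 [0.5y] zero: DF = P = 983/1000 ≈ 0.983000
step 2 [1y] zero: DF = P = 4701/5000 ≈ 0.940200
step 3 [1.5y] swap r/2=31/1013: DF=(1 − 31/1013·(0.983000+0.940200))/(1+31/1013) = 2283/2500 ≈ 0.913200
step 4 [2y] zero: DF = P = 8997/10000 ≈ 0.899700
step 5 [2.5y] swap r/2=1462/45899: DF=(1 − 1462/45899·(0.983000+0.940200+0.913200+0.899700))/(1+1462/45899) = 4269/5000 ≈ 0.853800
step 6 [3y] swap r/2=1616/54283: DF=(1 − 1616/54283·(0.983000+0.940200+0.913200+0.899700+0.853800))/(1+1616/54283) = 524/625 ≈ 0.838400

1 1/2 983/1000
2 1 4701/5000
3 3/2 2283/2500
4 2 8997/10000
5 5/2 4269/5000
6 3 524/625
f(0.5y,3y) = ((983/1000)/(524/625) − 1)/(5/2) = 723/10480 ≈ 6.8989%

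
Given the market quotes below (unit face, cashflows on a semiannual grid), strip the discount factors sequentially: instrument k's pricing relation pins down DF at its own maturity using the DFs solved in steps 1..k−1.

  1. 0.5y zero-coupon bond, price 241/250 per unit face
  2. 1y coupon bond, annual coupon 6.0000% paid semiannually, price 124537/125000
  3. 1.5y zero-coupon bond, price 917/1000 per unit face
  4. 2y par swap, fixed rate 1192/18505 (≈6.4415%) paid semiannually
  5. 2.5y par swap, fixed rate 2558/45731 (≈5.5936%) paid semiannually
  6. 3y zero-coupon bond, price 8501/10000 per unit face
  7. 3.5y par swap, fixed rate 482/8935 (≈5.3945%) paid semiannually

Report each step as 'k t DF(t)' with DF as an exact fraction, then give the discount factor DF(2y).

step 1 [0.5y] zero: DF = P = 241/250 ≈ 0.964000
step 2 [1y] bond c/2=3/100: DF=(124537/125000 − 3/100·(0.964000))/(1+3/100) = 587/625 ≈ 0.939200
step 3 [1.5y] zero: DF = P = 917/1000 ≈ 0.917000
step 4 [2y] swap r/2=596/18505: DF=(1 − 596/18505·(0.964000+0.939200+0.917000))/(1+596/18505) = 1101/1250 ≈ 0.880800
step 5 [2.5y] swap r/2=1279/45731: DF=(1 − 1279/45731·(0.964000+0.939200+0.917000+0.880800))/(1+1279/45731) = 8721/10000 ≈ 0.872100
step 6 [3y] zero: DF = P = 8501/10000 ≈ 0.850100
step 7 [3.5y] swap r/2=241/8935: DF=(1 − 241/8935·(0.964000+0.939200+0.917000+0.880800+0.872100+0.850100))/(1+241/8935) = 8313/10000 ≈ 0.831300

1 1/2 241/250
2 1 587/625
3 3/2 917/1000
4 2 1101/1250
5 5/2 8721/10000
6 3 8501/10000
7 7/2 8313/10000
DF(2y) = 1101/1250 ≈ 0.880800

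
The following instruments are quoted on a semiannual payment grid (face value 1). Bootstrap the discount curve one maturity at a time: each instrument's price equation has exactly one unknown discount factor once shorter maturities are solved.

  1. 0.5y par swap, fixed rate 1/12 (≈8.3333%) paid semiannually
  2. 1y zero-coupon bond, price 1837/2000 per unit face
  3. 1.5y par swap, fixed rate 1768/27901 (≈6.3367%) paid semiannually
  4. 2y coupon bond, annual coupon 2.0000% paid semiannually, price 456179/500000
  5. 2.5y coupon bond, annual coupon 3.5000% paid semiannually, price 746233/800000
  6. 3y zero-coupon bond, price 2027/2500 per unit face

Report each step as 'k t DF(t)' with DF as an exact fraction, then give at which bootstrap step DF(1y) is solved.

1 1/2 24/25
2 1 1837/2000
3 3/2 2279/2500
4 2 8757/10000
5 5/2 8537/10000
6 3 2027/2500
DF(1y) is solved at step 2

step 1 [0.5y] swap r/2=1/24: DF=(1 − 1/24·(0))/(1+1/24) = 24/25 ≈ 0.960000
step 2 [1y] zero: DF = P = 1837/2000 ≈ 0.918500
step 3 [1.5y] swap r/2=884/27901: DF=(1 − 884/27901·(0.960000+0.918500))/(1+884/27901) = 2279/2500 ≈ 0.911600
step 4 [2y] bond c/2=1/100: DF=(456179/500000 − 1/100·(0.960000+0.918500+0.911600))/(1+1/100) = 8757/10000 ≈ 0.875700
step 5 [2.5y] bond c/2=7/400: DF=(746233/800000 − 7/400·(0.960000+0.918500+0.911600+0.875700))/(1+7/400) = 8537/10000 ≈ 0.853700
step 6 [3y] zero: DF = P = 2027/2500 ≈ 0.810800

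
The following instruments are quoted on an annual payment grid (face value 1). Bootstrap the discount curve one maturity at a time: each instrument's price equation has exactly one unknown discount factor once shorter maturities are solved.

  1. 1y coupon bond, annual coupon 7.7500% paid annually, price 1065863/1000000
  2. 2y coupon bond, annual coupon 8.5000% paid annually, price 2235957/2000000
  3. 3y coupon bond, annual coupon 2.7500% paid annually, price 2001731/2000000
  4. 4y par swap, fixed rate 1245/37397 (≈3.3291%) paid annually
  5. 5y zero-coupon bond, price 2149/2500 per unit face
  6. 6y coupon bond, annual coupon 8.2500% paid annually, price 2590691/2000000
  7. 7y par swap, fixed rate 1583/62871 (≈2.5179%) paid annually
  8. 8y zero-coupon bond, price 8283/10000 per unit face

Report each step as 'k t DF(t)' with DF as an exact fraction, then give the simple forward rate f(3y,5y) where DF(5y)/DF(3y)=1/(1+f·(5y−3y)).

1 1 2473/2500
2 2 9529/10000
3 3 9221/10000
4 4 1751/2000
5 5 2149/2500
6 6 8461/10000
7 7 8417/10000
8 8 8283/10000
f(3y,5y) = ((9221/10000)/(2149/2500) − 1)/(2) = 625/17192 ≈ 3.6354%

step 1 [1y] bond c/1=31/400: DF=(1065863/1000000 − 31/400·(0))/(1+31/400) = 2473/2500 ≈ 0.989200
step 2 [2y] bond c/1=17/200: DF=(2235957/2000000 − 17/200·(0.989200))/(1+17/200) = 9529/10000 ≈ 0.952900
step 3 [3y] bond c/1=11/400: DF=(2001731/2000000 − 11/400·(0.989200+0.952900))/(1+11/400) = 9221/10000 ≈ 0.922100
step 4 [4y] swap r/1=1245/37397: DF=(1 − 1245/37397·(0.989200+0.952900+0.922100))/(1+1245/37397) = 1751/2000 ≈ 0.875500
step 5 [5y] zero: DF = P = 2149/2500 ≈ 0.859600
step 6 [6y] bond c/1=33/400: DF=(2590691/2000000 − 33/400·(0.989200+0.952900+0.922100+0.875500+0.859600))/(1+33/400) = 8461/10000 ≈ 0.846100
step 7 [7y] swap r/1=1583/62871: DF=(1 − 1583/62871·(0.989200+0.952900+0.922100+0.875500+0.859600+0.846100))/(1+1583/62871) = 8417/10000 ≈ 0.841700
step 8 [8y] zero: DF = P = 8283/10000 ≈ 0.828300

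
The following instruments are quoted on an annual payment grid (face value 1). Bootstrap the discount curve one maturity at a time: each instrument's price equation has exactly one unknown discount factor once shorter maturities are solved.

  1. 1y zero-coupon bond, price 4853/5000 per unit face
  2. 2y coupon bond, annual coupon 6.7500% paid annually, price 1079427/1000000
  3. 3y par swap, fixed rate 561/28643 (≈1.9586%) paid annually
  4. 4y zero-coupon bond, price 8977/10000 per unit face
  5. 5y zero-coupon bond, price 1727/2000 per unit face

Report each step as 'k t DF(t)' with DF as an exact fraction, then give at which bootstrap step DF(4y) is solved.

step 1 [1y] zero: DF = P = 4853/5000 ≈ 0.970600
step 2 [2y] bond c/1=27/400: DF=(1079427/1000000 − 27/400·(0.970600))/(1+27/400) = 4749/5000 ≈ 0.949800
step 3 [3y] swap r/1=561/28643: DF=(1 − 561/28643·(0.970600+0.949800))/(1+561/28643) = 9439/10000 ≈ 0.943900
step 4 [4y] zero: DF = P = 8977/10000 ≈ 0.897700
step 5 [5y] zero: DF = P = 1727/2000 ≈ 0.863500

1 1 4853/5000
2 2 4749/5000
3 3 9439/10000
4 4 8977/10000
5 5 1727/2000
DF(4y) is solved at step 4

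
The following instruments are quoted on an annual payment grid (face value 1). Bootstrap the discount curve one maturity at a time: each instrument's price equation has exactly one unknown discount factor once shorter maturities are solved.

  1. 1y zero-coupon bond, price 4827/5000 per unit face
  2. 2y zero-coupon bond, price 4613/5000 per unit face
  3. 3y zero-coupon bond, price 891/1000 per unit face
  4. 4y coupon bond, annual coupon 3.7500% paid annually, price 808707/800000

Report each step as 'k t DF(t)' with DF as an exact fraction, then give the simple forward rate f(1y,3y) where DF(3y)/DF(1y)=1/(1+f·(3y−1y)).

1 1 4827/5000
2 2 4613/5000
3 3 891/1000
4 4 8739/10000
f(1y,3y) = ((4827/5000)/(891/1000) − 1)/(2) = 62/1485 ≈ 4.1751%

step 1 [1y] zero: DF = P = 4827/5000 ≈ 0.965400
step 2 [2y] zero: DF = P = 4613/5000 ≈ 0.922600
step 3 [3y] zero: DF = P = 891/1000 ≈ 0.891000
step 4 [4y] bond c/1=3/80: DF=(808707/800000 − 3/80·(0.965400+0.922600+0.891000))/(1+3/80) = 8739/10000 ≈ 0.873900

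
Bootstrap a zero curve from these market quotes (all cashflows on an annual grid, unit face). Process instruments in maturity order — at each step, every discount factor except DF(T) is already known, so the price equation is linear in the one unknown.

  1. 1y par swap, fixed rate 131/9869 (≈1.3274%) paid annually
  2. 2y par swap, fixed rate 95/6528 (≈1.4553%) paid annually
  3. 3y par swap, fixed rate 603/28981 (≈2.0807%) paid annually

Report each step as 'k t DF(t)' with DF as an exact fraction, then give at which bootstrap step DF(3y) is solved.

1 1 9869/10000
2 2 1943/2000
3 3 9397/10000
DF(3y) is solved at step 3

step 1 [1y] swap r/1=131/9869: DF=(1 − 131/9869·(0))/(1+131/9869) = 9869/10000 ≈ 0.986900
step 2 [2y] swap r/1=95/6528: DF=(1 − 95/6528·(0.986900))/(1+95/6528) = 1943/2000 ≈ 0.971500
step 3 [3y] swap r/1=603/28981: DF=(1 − 603/28981·(0.986900+0.971500))/(1+603/28981) = 9397/10000 ≈ 0.939700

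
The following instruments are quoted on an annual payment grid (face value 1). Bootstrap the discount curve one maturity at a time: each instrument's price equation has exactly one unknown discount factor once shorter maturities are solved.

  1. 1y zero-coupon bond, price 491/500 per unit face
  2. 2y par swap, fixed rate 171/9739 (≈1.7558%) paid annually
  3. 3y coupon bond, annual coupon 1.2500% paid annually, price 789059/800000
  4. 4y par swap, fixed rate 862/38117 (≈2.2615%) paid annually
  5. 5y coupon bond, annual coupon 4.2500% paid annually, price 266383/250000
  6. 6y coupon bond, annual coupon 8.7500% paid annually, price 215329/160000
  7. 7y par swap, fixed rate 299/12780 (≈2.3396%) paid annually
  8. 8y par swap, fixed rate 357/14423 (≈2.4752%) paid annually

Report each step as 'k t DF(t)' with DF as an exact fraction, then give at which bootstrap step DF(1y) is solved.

1 1 491/500
2 2 4829/5000
3 3 9501/10000
4 4 4569/5000
5 5 8667/10000
6 6 8611/10000
7 7 1701/2000
8 8 1643/2000
DF(1y) is solved at step 1

step 1 [1y] zero: DF = P = 491/500 ≈ 0.982000
step 2 [2y] swap r/1=171/9739: DF=(1 − 171/9739·(0.982000))/(1+171/9739) = 4829/5000 ≈ 0.965800
step 3 [3y] bond c/1=1/80: DF=(789059/800000 − 1/80·(0.982000+0.965800))/(1+1/80) = 9501/10000 ≈ 0.950100
step 4 [4y] swap r/1=862/38117: DF=(1 − 862/38117·(0.982000+0.965800+0.950100))/(1+862/38117) = 4569/5000 ≈ 0.913800
step 5 [5y] bond c/1=17/400: DF=(266383/250000 − 17/400·(0.982000+0.965800+0.950100+0.913800))/(1+17/400) = 8667/10000 ≈ 0.866700
step 6 [6y] bond c/1=7/80: DF=(215329/160000 − 7/80·(0.982000+0.965800+0.950100+0.913800+0.866700))/(1+7/80) = 8611/10000 ≈ 0.861100
step 7 [7y] swap r/1=299/12780: DF=(1 − 299/12780·(0.982000+0.965800+0.950100+0.913800+0.866700+0.861100))/(1+299/12780) = 1701/2000 ≈ 0.850500
step 8 [8y] swap r/1=357/14423: DF=(1 − 357/14423·(0.982000+0.965800+0.950100+0.913800+0.866700+0.861100+0.850500))/(1+357/14423) = 1643/2000 ≈ 0.821500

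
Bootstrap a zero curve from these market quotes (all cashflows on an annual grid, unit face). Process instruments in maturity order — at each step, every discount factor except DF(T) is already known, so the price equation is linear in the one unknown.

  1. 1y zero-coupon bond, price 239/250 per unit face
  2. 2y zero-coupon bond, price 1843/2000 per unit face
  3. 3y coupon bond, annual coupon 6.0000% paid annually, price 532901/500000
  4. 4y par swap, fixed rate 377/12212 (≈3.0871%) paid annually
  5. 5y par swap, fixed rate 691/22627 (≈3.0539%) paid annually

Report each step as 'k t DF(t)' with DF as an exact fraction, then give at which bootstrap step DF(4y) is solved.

1 1 239/250
2 2 1843/2000
3 3 562/625
4 4 8869/10000
5 5 4309/5000
DF(4y) is solved at step 4

step 1 [1y] zero: DF = P = 239/250 ≈ 0.956000
step 2 [2y] zero: DF = P = 1843/2000 ≈ 0.921500
step 3 [3y] bond c/1=3/50: DF=(532901/500000 − 3/50·(0.956000+0.921500))/(1+3/50) = 562/625 ≈ 0.899200
step 4 [4y] swap r/1=377/12212: DF=(1 − 377/12212·(0.956000+0.921500+0.899200))/(1+377/12212) = 8869/10000 ≈ 0.886900
step 5 [5y] swap r/1=691/22627: DF=(1 − 691/22627·(0.956000+0.921500+0.899200+0.886900))/(1+691/22627) = 4309/5000 ≈ 0.861800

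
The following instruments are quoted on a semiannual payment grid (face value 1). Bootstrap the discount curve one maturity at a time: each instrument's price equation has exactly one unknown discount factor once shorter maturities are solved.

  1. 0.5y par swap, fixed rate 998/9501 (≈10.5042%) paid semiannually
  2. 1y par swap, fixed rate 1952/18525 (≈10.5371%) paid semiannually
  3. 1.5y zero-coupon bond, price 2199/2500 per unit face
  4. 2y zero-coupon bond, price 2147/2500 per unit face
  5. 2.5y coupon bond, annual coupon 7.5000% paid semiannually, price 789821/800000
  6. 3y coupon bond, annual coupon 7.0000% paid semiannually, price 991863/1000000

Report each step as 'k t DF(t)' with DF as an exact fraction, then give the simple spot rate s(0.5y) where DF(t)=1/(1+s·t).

step 1 [0.5y] swap r/2=499/9501: DF=(1 − 499/9501·(0))/(1+499/9501) = 9501/10000 ≈ 0.950100
step 2 [1y] swap r/2=976/18525: DF=(1 − 976/18525·(0.950100))/(1+976/18525) = 564/625 ≈ 0.902400
step 3 [1.5y] zero: DF = P = 2199/2500 ≈ 0.879600
step 4 [2y] zero: DF = P = 2147/2500 ≈ 0.858800
step 5 [2.5y] bond c/2=3/80: DF=(789821/800000 − 3/80·(0.950100+0.902400+0.879600+0.858800))/(1+3/80) = 4109/5000 ≈ 0.821800
step 6 [3y] bond c/2=7/200: DF=(991863/1000000 − 7/200·(0.950100+0.902400+0.879600+0.858800+0.821800))/(1+7/200) = 8091/10000 ≈ 0.809100

1 1/2 9501/10000
2 1 564/625
3 3/2 2199/2500
4 2 2147/2500
5 5/2 4109/5000
6 3 8091/10000
s(0.5y) = (1/(9501/10000) − 1)/(1/2) = 998/9501 ≈ 10.5042%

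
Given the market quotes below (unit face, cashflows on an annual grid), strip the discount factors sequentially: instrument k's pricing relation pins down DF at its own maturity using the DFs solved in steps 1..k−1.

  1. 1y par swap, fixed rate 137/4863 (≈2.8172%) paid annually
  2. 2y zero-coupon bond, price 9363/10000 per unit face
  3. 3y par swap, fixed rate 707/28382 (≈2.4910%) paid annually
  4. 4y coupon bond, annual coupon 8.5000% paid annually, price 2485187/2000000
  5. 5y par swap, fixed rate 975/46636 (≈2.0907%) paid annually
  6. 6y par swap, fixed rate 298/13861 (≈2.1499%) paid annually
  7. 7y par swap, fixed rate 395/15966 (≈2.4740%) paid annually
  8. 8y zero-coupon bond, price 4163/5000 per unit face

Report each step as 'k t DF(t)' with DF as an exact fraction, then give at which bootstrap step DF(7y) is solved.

step 1 [1y] swap r/1=137/4863: DF=(1 − 137/4863·(0))/(1+137/4863) = 4863/5000 ≈ 0.972600
step 2 [2y] zero: DF = P = 9363/10000 ≈ 0.936300
step 3 [3y] swap r/1=707/28382: DF=(1 − 707/28382·(0.972600+0.936300))/(1+707/28382) = 9293/10000 ≈ 0.929300
step 4 [4y] bond c/1=17/200: DF=(2485187/2000000 − 17/200·(0.972600+0.936300+0.929300))/(1+17/200) = 9229/10000 ≈ 0.922900
step 5 [5y] swap r/1=975/46636: DF=(1 − 975/46636·(0.972600+0.936300+0.929300+0.922900))/(1+975/46636) = 361/400 ≈ 0.902500
step 6 [6y] swap r/1=298/13861: DF=(1 − 298/13861·(0.972600+0.936300+0.929300+0.922900+0.902500))/(1+298/13861) = 1101/1250 ≈ 0.880800
step 7 [7y] swap r/1=395/15966: DF=(1 − 395/15966·(0.972600+0.936300+0.929300+0.922900+0.902500+0.880800))/(1+395/15966) = 421/500 ≈ 0.842000
step 8 [8y] zero: DF = P = 4163/5000 ≈ 0.832600

1 1 4863/5000
2 2 9363/10000
3 3 9293/10000
4 4 9229/10000
5 5 361/400
6 6 1101/1250
7 7 421/500
8 8 4163/5000
DF(7y) is solved at step 7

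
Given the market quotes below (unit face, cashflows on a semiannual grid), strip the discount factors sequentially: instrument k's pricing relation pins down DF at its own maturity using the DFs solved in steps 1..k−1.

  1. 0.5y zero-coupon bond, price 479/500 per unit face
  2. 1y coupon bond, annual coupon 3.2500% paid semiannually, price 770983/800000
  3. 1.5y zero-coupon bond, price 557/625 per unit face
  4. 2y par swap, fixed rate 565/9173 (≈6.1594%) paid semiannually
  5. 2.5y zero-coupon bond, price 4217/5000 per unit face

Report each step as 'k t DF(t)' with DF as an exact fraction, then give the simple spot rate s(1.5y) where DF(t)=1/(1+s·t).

1 1/2 479/500
2 1 933/1000
3 3/2 557/625
4 2 887/1000
5 5/2 4217/5000
s(1.5y) = (1/(557/625) − 1)/(3/2) = 136/1671 ≈ 8.1388%

step 1 [0.5y] zero: DF = P = 479/500 ≈ 0.958000
step 2 [1y] bond c/2=13/800: DF=(770983/800000 − 13/800·(0.958000))/(1+13/800) = 933/1000 ≈ 0.933000
step 3 [1.5y] zero: DF = P = 557/625 ≈ 0.891200
step 4 [2y] swap r/2=565/18346: DF=(1 − 565/18346·(0.958000+0.933000+0.891200))/(1+565/18346) = 887/1000 ≈ 0.887000
step 5 [2.5y] zero: DF = P = 4217/5000 ≈ 0.843400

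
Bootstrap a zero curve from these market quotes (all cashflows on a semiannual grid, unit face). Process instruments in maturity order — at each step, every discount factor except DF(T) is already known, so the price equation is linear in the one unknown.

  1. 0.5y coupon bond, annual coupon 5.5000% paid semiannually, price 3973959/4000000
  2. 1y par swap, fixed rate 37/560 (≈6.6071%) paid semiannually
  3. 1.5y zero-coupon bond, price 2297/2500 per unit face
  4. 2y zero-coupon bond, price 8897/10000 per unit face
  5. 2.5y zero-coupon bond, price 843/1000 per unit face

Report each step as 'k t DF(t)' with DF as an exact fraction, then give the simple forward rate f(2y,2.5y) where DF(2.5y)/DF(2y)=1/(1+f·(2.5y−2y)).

1 1/2 9669/10000
2 1 9371/10000
3 3/2 2297/2500
4 2 8897/10000
5 5/2 843/1000
f(2y,2.5y) = ((8897/10000)/(843/1000) − 1)/(1/2) = 467/4215 ≈ 11.0795%

step 1 [0.5y] bond c/2=11/400: DF=(3973959/4000000 − 11/400·(0))/(1+11/400) = 9669/10000 ≈ 0.966900
step 2 [1y] swap r/2=37/1120: DF=(1 − 37/1120·(0.966900))/(1+37/1120) = 9371/10000 ≈ 0.937100
step 3 [1.5y] zero: DF = P = 2297/2500 ≈ 0.918800
step 4 [2y] zero: DF = P = 8897/10000 ≈ 0.889700
step 5 [2.5y] zero: DF = P = 843/1000 ≈ 0.843000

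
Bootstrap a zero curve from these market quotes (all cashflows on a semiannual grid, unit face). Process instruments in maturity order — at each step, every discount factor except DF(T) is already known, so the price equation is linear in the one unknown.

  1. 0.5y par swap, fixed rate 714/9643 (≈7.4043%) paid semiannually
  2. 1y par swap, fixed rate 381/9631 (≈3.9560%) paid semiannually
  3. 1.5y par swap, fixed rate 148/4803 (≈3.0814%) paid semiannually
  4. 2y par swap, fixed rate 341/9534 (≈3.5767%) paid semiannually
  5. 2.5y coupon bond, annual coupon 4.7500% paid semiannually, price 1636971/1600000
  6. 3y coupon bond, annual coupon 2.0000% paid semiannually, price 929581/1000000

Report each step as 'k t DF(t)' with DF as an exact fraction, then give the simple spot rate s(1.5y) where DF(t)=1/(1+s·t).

step 1 [0.5y] swap r/2=357/9643: DF=(1 − 357/9643·(0))/(1+357/9643) = 9643/10000 ≈ 0.964300
step 2 [1y] swap r/2=381/19262: DF=(1 − 381/19262·(0.964300))/(1+381/19262) = 9619/10000 ≈ 0.961900
step 3 [1.5y] swap r/2=74/4803: DF=(1 − 74/4803·(0.964300+0.961900))/(1+74/4803) = 2389/2500 ≈ 0.955600
step 4 [2y] swap r/2=341/19068: DF=(1 − 341/19068·(0.964300+0.961900+0.955600))/(1+341/19068) = 4659/5000 ≈ 0.931800
step 5 [2.5y] bond c/2=19/800: DF=(1636971/1600000 − 19/800·(0.964300+0.961900+0.955600+0.931800))/(1+19/800) = 9109/10000 ≈ 0.910900
step 6 [3y] bond c/2=1/100: DF=(929581/1000000 − 1/100·(0.964300+0.961900+0.955600+0.931800+0.910900))/(1+1/100) = 546/625 ≈ 0.873600

1 1/2 9643/10000
2 1 9619/10000
3 3/2 2389/2500
4 2 4659/5000
5 5/2 9109/10000
6 3 546/625
s(1.5y) = (1/(2389/2500) − 1)/(3/2) = 74/2389 ≈ 3.0975%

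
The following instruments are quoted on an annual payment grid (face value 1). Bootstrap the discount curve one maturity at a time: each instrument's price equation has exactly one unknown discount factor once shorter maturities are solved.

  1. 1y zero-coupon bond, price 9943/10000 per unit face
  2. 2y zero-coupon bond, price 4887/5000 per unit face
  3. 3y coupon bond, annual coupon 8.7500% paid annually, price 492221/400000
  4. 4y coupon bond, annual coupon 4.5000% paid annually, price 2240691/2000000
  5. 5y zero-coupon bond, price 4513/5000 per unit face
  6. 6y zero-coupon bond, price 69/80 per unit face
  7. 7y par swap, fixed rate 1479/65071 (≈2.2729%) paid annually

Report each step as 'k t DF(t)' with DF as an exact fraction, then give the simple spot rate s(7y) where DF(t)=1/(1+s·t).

step 1 [1y] zero: DF = P = 9943/10000 ≈ 0.994300
step 2 [2y] zero: DF = P = 4887/5000 ≈ 0.977400
step 3 [3y] bond c/1=7/80: DF=(492221/400000 − 7/80·(0.994300+0.977400))/(1+7/80) = 9729/10000 ≈ 0.972900
step 4 [4y] bond c/1=9/200: DF=(2240691/2000000 − 9/200·(0.994300+0.977400+0.972900))/(1+9/200) = 9453/10000 ≈ 0.945300
step 5 [5y] zero: DF = P = 4513/5000 ≈ 0.902600
step 6 [6y] zero: DF = P = 69/80 ≈ 0.862500
step 7 [7y] swap r/1=1479/65071: DF=(1 − 1479/65071·(0.994300+0.977400+0.972900+0.945300+0.902600+0.862500))/(1+1479/65071) = 8521/10000 ≈ 0.852100

1 1 9943/10000
2 2 4887/5000
3 3 9729/10000
4 4 9453/10000
5 5 4513/5000
6 6 69/80
7 7 8521/10000
s(7y) = (1/(8521/10000) − 1)/(7) = 1479/59647 ≈ 2.4796%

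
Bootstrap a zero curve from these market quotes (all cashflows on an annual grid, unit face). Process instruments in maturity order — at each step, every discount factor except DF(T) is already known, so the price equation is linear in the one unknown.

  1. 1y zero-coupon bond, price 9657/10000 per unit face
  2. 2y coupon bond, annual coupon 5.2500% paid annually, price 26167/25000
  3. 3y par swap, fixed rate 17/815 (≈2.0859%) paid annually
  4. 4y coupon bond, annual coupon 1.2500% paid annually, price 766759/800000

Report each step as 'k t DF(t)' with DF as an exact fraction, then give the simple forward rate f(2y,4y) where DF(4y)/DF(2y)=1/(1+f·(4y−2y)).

step 1 [1y] zero: DF = P = 9657/10000 ≈ 0.965700
step 2 [2y] bond c/1=21/400: DF=(26167/25000 − 21/400·(0.965700))/(1+21/400) = 9463/10000 ≈ 0.946300
step 3 [3y] swap r/1=17/815: DF=(1 − 17/815·(0.965700+0.946300))/(1+17/815) = 1881/2000 ≈ 0.940500
step 4 [4y] bond c/1=1/80: DF=(766759/800000 − 1/80·(0.965700+0.946300+0.940500))/(1+1/80) = 4557/5000 ≈ 0.911400

1 1 9657/10000
2 2 9463/10000
3 3 1881/2000
4 4 4557/5000
f(2y,4y) = ((9463/10000)/(4557/5000) − 1)/(2) = 349/18228 ≈ 1.9146%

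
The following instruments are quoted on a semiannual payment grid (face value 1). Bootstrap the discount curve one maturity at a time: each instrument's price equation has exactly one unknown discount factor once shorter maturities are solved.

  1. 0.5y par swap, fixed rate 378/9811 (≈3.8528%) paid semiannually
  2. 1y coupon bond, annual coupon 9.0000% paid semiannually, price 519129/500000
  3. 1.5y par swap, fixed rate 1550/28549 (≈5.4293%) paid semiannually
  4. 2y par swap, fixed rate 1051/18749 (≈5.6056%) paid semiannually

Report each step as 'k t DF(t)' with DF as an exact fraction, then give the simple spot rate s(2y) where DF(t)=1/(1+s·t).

step 1 [0.5y] swap r/2=189/9811: DF=(1 − 189/9811·(0))/(1+189/9811) = 9811/10000 ≈ 0.981100
step 2 [1y] bond c/2=9/200: DF=(519129/500000 − 9/200·(0.981100))/(1+9/200) = 9513/10000 ≈ 0.951300
step 3 [1.5y] swap r/2=775/28549: DF=(1 − 775/28549·(0.981100+0.951300))/(1+775/28549) = 369/400 ≈ 0.922500
step 4 [2y] swap r/2=1051/37498: DF=(1 − 1051/37498·(0.981100+0.951300+0.922500))/(1+1051/37498) = 8949/10000 ≈ 0.894900

1 1/2 9811/10000
2 1 9513/10000
3 3/2 369/400
4 2 8949/10000
s(2y) = (1/(8949/10000) − 1)/(2) = 1051/17898 ≈ 5.8722%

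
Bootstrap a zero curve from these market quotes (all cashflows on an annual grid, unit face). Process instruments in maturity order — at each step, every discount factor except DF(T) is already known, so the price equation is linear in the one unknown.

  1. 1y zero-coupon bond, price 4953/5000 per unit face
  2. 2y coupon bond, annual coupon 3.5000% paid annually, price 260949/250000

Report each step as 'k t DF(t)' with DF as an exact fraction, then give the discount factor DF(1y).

1 1 4953/5000
2 2 39/40
DF(1y) = 4953/5000 ≈ 0.990600

step 1 [1y] zero: DF = P = 4953/5000 ≈ 0.990600
step 2 [2y] bond c/1=7/200: DF=(260949/250000 − 7/200·(0.990600))/(1+7/200) = 39/40 ≈ 0.975000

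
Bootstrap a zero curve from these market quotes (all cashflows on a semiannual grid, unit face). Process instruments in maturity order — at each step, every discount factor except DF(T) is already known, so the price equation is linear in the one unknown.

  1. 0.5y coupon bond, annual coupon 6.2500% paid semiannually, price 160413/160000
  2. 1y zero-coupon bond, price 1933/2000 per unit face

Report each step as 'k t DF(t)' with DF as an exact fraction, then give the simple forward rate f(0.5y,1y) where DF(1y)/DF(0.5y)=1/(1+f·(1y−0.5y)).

1 1/2 4861/5000
2 1 1933/2000
f(0.5y,1y) = ((4861/5000)/(1933/2000) − 1)/(1/2) = 114/9665 ≈ 1.1795%

step 1 [0.5y] bond c/2=1/32: DF=(160413/160000 − 1/32·(0))/(1+1/32) = 4861/5000 ≈ 0.972200
step 2 [1y] zero: DF = P = 1933/2000 ≈ 0.966500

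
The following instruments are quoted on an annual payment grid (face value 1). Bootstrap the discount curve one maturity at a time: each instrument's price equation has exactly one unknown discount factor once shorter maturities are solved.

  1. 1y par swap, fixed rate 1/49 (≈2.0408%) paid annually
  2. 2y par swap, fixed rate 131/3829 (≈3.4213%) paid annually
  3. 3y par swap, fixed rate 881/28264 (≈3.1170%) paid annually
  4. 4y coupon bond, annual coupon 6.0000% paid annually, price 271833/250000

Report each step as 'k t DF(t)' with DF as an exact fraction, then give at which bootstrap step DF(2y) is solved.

1 1 49/50
2 2 1869/2000
3 3 9119/10000
4 4 4329/5000
DF(2y) is solved at step 2

step 1 [1y] swap r/1=1/49: DF=(1 − 1/49·(0))/(1+1/49) = 49/50 ≈ 0.980000
step 2 [2y] swap r/1=131/3829: DF=(1 − 131/3829·(0.980000))/(1+131/3829) = 1869/2000 ≈ 0.934500
step 3 [3y] swap r/1=881/28264: DF=(1 − 881/28264·(0.980000+0.934500))/(1+881/28264) = 9119/10000 ≈ 0.911900
step 4 [4y] bond c/1=3/50: DF=(271833/250000 − 3/50·(0.980000+0.934500+0.911900))/(1+3/50) = 4329/5000 ≈ 0.865800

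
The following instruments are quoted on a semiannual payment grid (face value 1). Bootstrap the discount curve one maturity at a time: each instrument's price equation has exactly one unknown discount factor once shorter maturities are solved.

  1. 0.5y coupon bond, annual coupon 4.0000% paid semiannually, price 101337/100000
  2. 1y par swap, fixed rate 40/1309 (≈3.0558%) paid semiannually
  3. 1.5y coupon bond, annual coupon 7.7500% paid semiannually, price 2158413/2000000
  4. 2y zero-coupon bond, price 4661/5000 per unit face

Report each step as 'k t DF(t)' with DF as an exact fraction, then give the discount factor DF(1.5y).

1 1/2 1987/2000
2 1 97/100
3 3/2 9657/10000
4 2 4661/5000
DF(1.5y) = 9657/10000 ≈ 0.965700

step 1 [0.5y] bond c/2=1/50: DF=(101337/100000 − 1/50·(0))/(1+1/50) = 1987/2000 ≈ 0.993500
step 2 [1y] swap r/2=20/1309: DF=(1 − 20/1309·(0.993500))/(1+20/1309) = 97/100 ≈ 0.970000
step 3 [1.5y] bond c/2=31/800: DF=(2158413/2000000 − 31/800·(0.993500+0.970000))/(1+31/800) = 9657/10000 ≈ 0.965700
step 4 [2y] zero: DF = P = 4661/5000 ≈ 0.932200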